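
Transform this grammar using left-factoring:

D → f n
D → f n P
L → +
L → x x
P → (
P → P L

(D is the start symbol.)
D → f n D'
D' → ε
D' → P
L → +
L → x x
P → (
P → P L

Left-factoring transforms A → αβ₁ | αβ₂ into A → αA' and A' → β₁ | β₂
(α is the longest common prefix among the alternatives). Repeat until
no nonterminal has two alternatives with a common prefix.

Round 1: D has alternatives sharing prefix 'f n'. Introduce D': D → f n D'
  Add: D' → ε
  Add: D' → P

No remaining common prefixes — done.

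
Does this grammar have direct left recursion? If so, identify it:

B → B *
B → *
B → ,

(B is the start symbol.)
Direct left recursion occurs when N → N α for some non-terminal N (the right-hand side begins with the left-hand side itself).

B → B *: LEFT RECURSIVE (starts with B)
B → *: starts with '*'
B → ,: starts with ','

The grammar has direct left recursion on: B.

Answer: Yes, B is left-recursive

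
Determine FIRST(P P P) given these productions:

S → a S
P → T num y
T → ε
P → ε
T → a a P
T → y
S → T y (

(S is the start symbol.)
{ 'a', 'num', 'y', ε }

FIRST sets of the non-terminals involved (from the grammar, by fixed-point iteration):
  FIRST(P) = { 'a', 'num', 'y', ε }

To compute FIRST(P P P), process the symbols left to right:
Symbol P is a non-terminal. Add FIRST(P) \ {ε} = { 'a', 'num', 'y' }
P is nullable (ε ∈ FIRST(P)), continue to the next symbol.
Symbol P is a non-terminal. Add FIRST(P) \ {ε} = { 'a', 'num', 'y' }
P is nullable (ε ∈ FIRST(P)), continue to the next symbol.
Symbol P is a non-terminal. Add FIRST(P) \ {ε} = { 'a', 'num', 'y' }
P is nullable (ε ∈ FIRST(P)), continue to the next symbol.
All symbols are nullable, so ε is in the result.
FIRST(P P P) = { 'a', 'num', 'y', ε }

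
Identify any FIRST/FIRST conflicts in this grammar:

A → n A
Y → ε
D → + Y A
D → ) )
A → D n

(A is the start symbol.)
A FIRST/FIRST conflict occurs when two productions N → α and N → β for the same non-terminal have FIRST(α) ∩ FIRST(β) ≠ ∅ (with ε ∈ FIRST of a nullable right-hand side, so two nullable alternatives also conflict).

FIRST sets of the non-terminals at (or reachable through a nullable prefix from) the front of some alternative:
  FIRST(D) = { ')', '+' }

Productions for A:
  A → n A: FIRST = { 'n' }
  A → D n: FIRST = { ')', '+' }
Productions for D:
  D → + Y A: FIRST = { '+' }
  D → ) ): FIRST = { ')' }
Y has only one production, so no FIRST/FIRST conflict is possible there.

All alternatives of each non-terminal have pairwise disjoint FIRST sets.

Answer: No FIRST/FIRST conflicts.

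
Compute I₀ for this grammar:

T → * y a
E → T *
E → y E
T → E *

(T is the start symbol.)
First, augment the grammar with T' → T
I₀ = CLOSURE({ [T' → . T] }):
  [T' → . T] has the dot before T: add [T → . * y a], [T → . E *]
  [T → . E *] has the dot before E: add [E → . T *], [E → . y E]
No further items can be added.

I₀ = { [E → . T *], [E → . y E], [T → . * y a], [T → . E *], [T' → . T] }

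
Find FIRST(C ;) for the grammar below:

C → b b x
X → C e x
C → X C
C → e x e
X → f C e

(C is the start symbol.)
{ 'b', 'e', 'f' }

FIRST sets of the non-terminals involved (from the grammar, by fixed-point iteration):
  FIRST(C) = { 'b', 'e', 'f' }

To compute FIRST(C ;), process the symbols left to right:
Symbol C is a non-terminal. Add FIRST(C) \ {ε} = { 'b', 'e', 'f' }
C is not nullable (ε ∉ FIRST(C)), so stop here.
FIRST(C ;) = { 'b', 'e', 'f' }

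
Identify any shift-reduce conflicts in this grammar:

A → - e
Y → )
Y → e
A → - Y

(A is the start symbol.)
A shift-reduce conflict occurs when an LR(0) state has both:
  - a complete (reduce) item [A → α .] (dot at the end), and
  - a shift item [B → β . c γ] (dot before a terminal).

Augment with A' → A and build the canonical LR(0) collection (I0 = CLOSURE({[A' → . A]}), then GOTO on every symbol after a dot until no new states appear). It has 6 states:
  I0: { [A → . - Y], [A → . - e], [A' → . A] }  — shift
  I1: { [A → - . Y], [A → - . e], [Y → . )], [Y → . e] }  — shift
  I2: { [A' → A .] }  — accept
  I3: { [Y → ) .] }  — reduce
  I4: { [A → - Y .] }  — reduce
  I5: { [A → - e .], [Y → e .] }  — 2 reduces

No state contains both a complete item and a shift item.

Answer: No shift-reduce conflicts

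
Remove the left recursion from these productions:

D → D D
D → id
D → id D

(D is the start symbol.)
D is directly left-recursive. The standard transformation for
  A → A α₁ | ... | A α_m | β₁ | ... | β_n
is
  A  → β₁ A' | ... | β_n A'
  A' → α₁ A' | ... | α_m A' | ε

D → id becomes D → id D'
D → id D becomes D → id D D'
D → D D becomes D' → D D'
Add D' → ε

Resulting grammar:
D → id D'
D → id D D'
D' → D D'
D' → ε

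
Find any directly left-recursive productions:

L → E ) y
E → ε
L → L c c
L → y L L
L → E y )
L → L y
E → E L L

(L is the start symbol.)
Direct left recursion occurs when N → N α for some non-terminal N (the right-hand side begins with the left-hand side itself).

L → E ) y: starts with E
E → ε: starts with ε
L → L c c: LEFT RECURSIVE (starts with L)
L → y L L: starts with y
L → E y ): starts with E
L → L y: LEFT RECURSIVE (starts with L)
E → E L L: LEFT RECURSIVE (starts with E)

The grammar has direct left recursion on: L, E.

Answer: Yes, L, E are left-recursive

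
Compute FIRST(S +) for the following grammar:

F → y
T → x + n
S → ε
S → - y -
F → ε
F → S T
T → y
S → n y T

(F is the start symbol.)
FIRST sets of the non-terminals involved (from the grammar, by fixed-point iteration):
  FIRST(S) = { '-', 'n', ε }

To compute FIRST(S +), process the symbols left to right:
Symbol S is a non-terminal. Add FIRST(S) \ {ε} = { '-', 'n' }
S is nullable (ε ∈ FIRST(S)), continue to the next symbol.
Symbol + is a terminal. Add '+' and stop.
FIRST(S +) = { '+', '-', 'n' }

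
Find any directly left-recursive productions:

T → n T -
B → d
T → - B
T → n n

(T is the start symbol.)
Direct left recursion occurs when N → N α for some non-terminal N (the right-hand side begins with the left-hand side itself).

T → n T -: starts with n
B → d: starts with d
T → - B: starts with '-'
T → n n: starts with n

No direct left recursion found.

Answer: No direct left recursion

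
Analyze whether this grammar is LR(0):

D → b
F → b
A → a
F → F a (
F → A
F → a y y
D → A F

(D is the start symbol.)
Augment with D' → D and build the canonical LR(0) collection (I0 = CLOSURE({[D' → . D]}), then GOTO on every symbol after a dot until no new states appear). It has 13 states:
  I0: { [A → . a], [D → . A F], [D → . b], [D' → . D] }  — shift
  I1: { [A → . a], [D → A . F], [F → . A], [F → . F a (], [F → . a y y], [F → . b] }  — shift
  I2: { [D' → D .] }  — accept
  I3: { [A → a .] }  — reduce
  I4: { [D → b .] }  — reduce
  I5: { [F → A .] }  — reduce
  I6: { [D → A F .], [F → F . a (] }  — shift, reduce
  I7: { [A → a .], [F → a . y y] }  — shift, reduce
  I8: { [F → b .] }  — reduce
  I9: { [F → a y . y] }  — shift
  I10: { [F → a y y .] }  — reduce
  I11: { [F → F a . (] }  — shift
  I12: { [F → F a ( .] }  — reduce

Conflict in state I6:
  Shift-reduce conflict between [D → A F .] and [F → F . a (]
So the grammar is NOT LR(0).

Answer: No. Shift-reduce conflict between [D → A F .] and [F → F . a (]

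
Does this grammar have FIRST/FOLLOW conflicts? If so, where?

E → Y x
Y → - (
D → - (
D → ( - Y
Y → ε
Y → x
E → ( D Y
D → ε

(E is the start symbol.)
Yes. Y → '-' '(' with FOLLOW(Y) on { '-' }; Y → x with FOLLOW(Y) on { 'x' }; D → '-' '(' with FOLLOW(D) on { '-' }

A FIRST/FOLLOW conflict occurs when a non-terminal N has a nullable alternative N → β (β ⇒* ε) and another alternative N → α with FIRST(α) ∩ FOLLOW(N) ≠ ∅: on such a lookahead the parser cannot decide between expanding α and letting N vanish via β.

Nullable non-terminals: D, Y.

D: nullable alternative(s) D → ε; FOLLOW(D) = { $, '-', 'x' }
  D → - (: FIRST \ {ε} = { '-' } — overlaps FOLLOW(D) on { '-' }: CONFLICT
  D → ( - Y: FIRST \ {ε} = { '(' } — disjoint from FOLLOW(D)
  D → ε: FIRST \ {ε} = { } — this is the only nullable alternative, skip

Y: nullable alternative(s) Y → ε; FOLLOW(Y) = { $, '-', 'x' }
  Y → - (: FIRST \ {ε} = { '-' } — overlaps FOLLOW(Y) on { '-' }: CONFLICT
  Y → ε: FIRST \ {ε} = { } — this is the only nullable alternative, skip
  Y → x: FIRST \ {ε} = { 'x' } — overlaps FOLLOW(Y) on { 'x' }: CONFLICT

E has no nullable alternative, so no FIRST/FOLLOW check is needed there.

So the grammar has 3 FIRST/FOLLOW conflicts (marked CONFLICT above).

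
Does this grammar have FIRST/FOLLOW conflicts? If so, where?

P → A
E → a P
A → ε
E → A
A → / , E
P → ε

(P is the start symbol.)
No FIRST/FOLLOW conflicts.

A FIRST/FOLLOW conflict occurs when a non-terminal N has a nullable alternative N → β (β ⇒* ε) and another alternative N → α with FIRST(α) ∩ FOLLOW(N) ≠ ∅: on such a lookahead the parser cannot decide between expanding α and letting N vanish via β.

Nullable non-terminals: A, E, P.
FIRST sets used below: FIRST(A) = { '/', ε }

A: nullable alternative(s) A → ε; FOLLOW(A) = { $ }
  A → ε: FIRST \ {ε} = { } — this is the only nullable alternative, skip
  A → / , E: FIRST \ {ε} = { '/' } — disjoint from FOLLOW(A)

E: nullable alternative(s) E → A; FOLLOW(E) = { $ }
  E → a P: FIRST \ {ε} = { 'a' } — disjoint from FOLLOW(E)
  E → A: FIRST \ {ε} = { '/' } — this is the only nullable alternative, skip

P: nullable alternative(s) P → A, P → ε; FOLLOW(P) = { $ }
  P → A: FIRST \ {ε} = { '/' } — disjoint from FOLLOW(P)
  P → ε: FIRST \ {ε} = { } — disjoint from FOLLOW(P)

No FIRST/FOLLOW conflicts found.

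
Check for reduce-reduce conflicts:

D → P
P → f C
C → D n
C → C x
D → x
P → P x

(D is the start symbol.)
A reduce-reduce conflict occurs when an LR(0) state has two complete items [A → α .] and [B → β .] — both call for a reduction, and with no lookahead the parser cannot choose between them.

Augment with D' → D and build the canonical LR(0) collection (I0 = CLOSURE({[D' → . D]}), then GOTO on every symbol after a dot until no new states appear). It has 10 states:
  I0: { [D → . P], [D → . x], [D' → . D], [P → . P x], [P → . f C] }  — shift
  I1: { [D' → D .] }  — accept
  I2: { [D → P .], [P → P . x] }  — shift, reduce
  I3: { [C → . C x], [C → . D n], [D → . P], [D → . x], [P → . P x], [P → . f C], [P → f . C] }  — shift
  I4: { [D → x .] }  — reduce
  I5: { [C → C . x], [P → f C .] }  — shift, reduce
  I6: { [C → D . n] }  — shift
  I7: { [C → D n .] }  — reduce
  I8: { [C → C x .] }  — reduce
  I9: { [P → P x .] }  — reduce

No state contains more than one complete item.

Answer: No reduce-reduce conflicts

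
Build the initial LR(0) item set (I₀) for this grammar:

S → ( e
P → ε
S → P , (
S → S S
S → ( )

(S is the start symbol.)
{ [P → .], [S → . ( )], [S → . ( e], [S → . P , (], [S → . S S], [S' → . S] }

First, augment the grammar with S' → S
I₀ = CLOSURE({ [S' → . S] }):
  [S' → . S] has the dot before S: add [S → . ( e], [S → . P , (], [S → . S S], [S → . ( )]
  [S → . P , (] has the dot before P: add [P → .]
No further items can be added.

I₀ = { [P → .], [S → . ( )], [S → . ( e], [S → . P , (], [S → . S S], [S' → . S] }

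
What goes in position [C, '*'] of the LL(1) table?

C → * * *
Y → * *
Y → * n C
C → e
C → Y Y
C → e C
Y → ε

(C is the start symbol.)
C → * * *, C → Y Y

To find M[C, '*'], we find productions for C where '*' is in the predict set (PREDICT(N → α) = (FIRST(α) \ {ε}) ∪ (FOLLOW(N) if α ⇒* ε)).

Relevant sets:
  FIRST(Y) = { '*', ε }
  FOLLOW(C) = { $, '*' }

C → * * *: PREDICT = { '*' }
  '*' is in predict set, so this production goes in M[C, '*']
C → e: PREDICT = { 'e' }
C → Y Y: PREDICT = { $, '*' }
  '*' is in predict set, so this production goes in M[C, '*']
C → e C: PREDICT = { 'e' }

M[C, '*'] = C → * * *, C → Y Y  (a multiply-defined cell — the grammar is not LL(1))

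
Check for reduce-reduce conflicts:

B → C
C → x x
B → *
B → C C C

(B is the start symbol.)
A reduce-reduce conflict occurs when an LR(0) state has two complete items [A → α .] and [B → β .] — both call for a reduction, and with no lookahead the parser cannot choose between them.

Augment with B' → B and build the canonical LR(0) collection (I0 = CLOSURE({[B' → . B]}), then GOTO on every symbol after a dot until no new states appear). It has 8 states:
  I0: { [B → . *], [B → . C C C], [B → . C], [B' → . B], [C → . x x] }  — shift
  I1: { [B → * .] }  — reduce
  I2: { [B' → B .] }  — accept
  I3: { [B → C . C C], [B → C .], [C → . x x] }  — shift, reduce
  I4: { [C → x . x] }  — shift
  I5: { [C → x x .] }  — reduce
  I6: { [B → C C . C], [C → . x x] }  — shift
  I7: { [B → C C C .] }  — reduce

No state contains more than one complete item.

Answer: No reduce-reduce conflicts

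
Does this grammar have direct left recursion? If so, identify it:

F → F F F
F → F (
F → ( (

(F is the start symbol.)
Yes, F is left-recursive

Direct left recursion occurs when N → N α for some non-terminal N (the right-hand side begins with the left-hand side itself).

F → F F F: LEFT RECURSIVE (starts with F)
F → F (: LEFT RECURSIVE (starts with F)
F → ( (: starts with '('

The grammar has direct left recursion on: F.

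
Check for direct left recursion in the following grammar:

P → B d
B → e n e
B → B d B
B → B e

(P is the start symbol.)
Yes, B is left-recursive

Direct left recursion occurs when N → N α for some non-terminal N (the right-hand side begins with the left-hand side itself).

P → B d: starts with B
B → e n e: starts with e
B → B d B: LEFT RECURSIVE (starts with B)
B → B e: LEFT RECURSIVE (starts with B)

The grammar has direct left recursion on: B.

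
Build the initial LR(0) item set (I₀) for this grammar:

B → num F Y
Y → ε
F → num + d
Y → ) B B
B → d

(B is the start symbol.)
{ [B → . d], [B → . num F Y], [B' → . B] }

First, augment the grammar with B' → B
I₀ = CLOSURE({ [B' → . B] }):
  [B' → . B] has the dot before B: add [B → . num F Y], [B → . d]
No further items can be added.

I₀ = { [B → . d], [B → . num F Y], [B' → . B] }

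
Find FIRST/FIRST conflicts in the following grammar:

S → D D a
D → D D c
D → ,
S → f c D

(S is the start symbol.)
FIRST sets of the non-terminals at (or reachable through a nullable prefix from) the front of some alternative:
  FIRST(D) = { ',' }

Productions for S:
  S → D D a: FIRST = { ',' }
  S → f c D: FIRST = { 'f' }
Productions for D:
  D → D D c: FIRST = { ',' }
  D → ,: FIRST = { ',' }

Conflict for D: D → D D c and D → ,
  Overlap: { ',' }

Answer: Yes. D → D D c / D → ',' on { ',' }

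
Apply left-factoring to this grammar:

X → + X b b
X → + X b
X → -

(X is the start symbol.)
X → + X b X'
X' → b
X' → ε
X → -

Left-factoring transforms A → αβ₁ | αβ₂ into A → αA' and A' → β₁ | β₂
(α is the longest common prefix among the alternatives). Repeat until
no nonterminal has two alternatives with a common prefix.

Round 1: X has alternatives sharing prefix '+ X b'. Introduce X': X → + X b X'
  Add: X' → b
  Add: X' → ε

No remaining common prefixes — done.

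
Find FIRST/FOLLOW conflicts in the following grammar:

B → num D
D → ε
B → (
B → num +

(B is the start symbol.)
No FIRST/FOLLOW conflicts.

Nullable non-terminals: D.
D has a nullable alternative but only one production, so nothing to check.

B has no nullable alternative, so no FIRST/FOLLOW check is needed there.

No FIRST/FOLLOW conflicts found.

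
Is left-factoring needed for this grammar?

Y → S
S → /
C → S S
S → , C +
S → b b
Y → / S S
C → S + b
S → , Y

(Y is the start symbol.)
Left-factoring is needed when two productions for the same non-terminal
share a common prefix on the right-hand side.

Productions for Y:
  Y → S
  Y → / S S
Productions for S:
  S → /
  S → , C +
  S → b b
  S → , Y
Productions for C:
  C → S S
  C → S + b

Found common prefix ',' in productions for S
Found common prefix 'S' in productions for C

Answer: Yes, S has productions with common prefix ','; C has productions with common prefix 'S'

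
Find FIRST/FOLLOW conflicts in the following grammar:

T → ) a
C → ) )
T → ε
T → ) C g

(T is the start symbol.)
Nullable non-terminals: T.

T: nullable alternative(s) T → ε; FOLLOW(T) = { $ }
  T → ) a: FIRST \ {ε} = { ')' } — disjoint from FOLLOW(T)
  T → ε: FIRST \ {ε} = { } — this is the only nullable alternative, skip
  T → ) C g: FIRST \ {ε} = { ')' } — disjoint from FOLLOW(T)

C has no nullable alternative, so no FIRST/FOLLOW check is needed there.

No FIRST/FOLLOW conflicts found.

Answer: No FIRST/FOLLOW conflicts.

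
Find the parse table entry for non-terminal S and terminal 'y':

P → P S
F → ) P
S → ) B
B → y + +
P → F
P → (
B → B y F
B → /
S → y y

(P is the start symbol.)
S → y y

To find M[S, 'y'], we find productions for S where 'y' is in the predict set (PREDICT(N → α) = (FIRST(α) \ {ε}) ∪ (FOLLOW(N) if α ⇒* ε)).

S → ) B: PREDICT = { ')' }
S → y y: PREDICT = { 'y' }
  'y' is in predict set, so this production goes in M[S, 'y']

M[S, 'y'] = S → y y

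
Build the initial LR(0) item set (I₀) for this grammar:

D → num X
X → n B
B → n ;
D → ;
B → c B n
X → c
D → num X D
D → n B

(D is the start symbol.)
First, augment the grammar with D' → D
I₀ = CLOSURE({ [D' → . D] }):
  [D' → . D] has the dot before D: add [D → . num X], [D → . ;], [D → . num X D], [D → . n B]
No further items can be added.

I₀ = { [D → . ;], [D → . n B], [D → . num X D], [D → . num X], [D' → . D] }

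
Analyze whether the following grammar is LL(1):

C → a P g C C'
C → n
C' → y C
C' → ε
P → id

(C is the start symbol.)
No. Predict set conflict for C': { 'y' }

A grammar is LL(1) if for each non-terminal N with multiple productions, the predict sets of those productions are pairwise disjoint, where PREDICT(N → α) = (FIRST(α) \ {ε}) ∪ (FOLLOW(N) if α ⇒* ε).

Relevant sets:
  FOLLOW(C') = { $, 'y' }

For C:
  PREDICT(C → a P g C C') = { 'a' }
  PREDICT(C → n) = { 'n' }
For C':
  PREDICT(C' → y C) = { 'y' }
  PREDICT(C' → ε) = { $, 'y' }
P has a single production, so nothing to check there.

Conflict found: Predict set conflict for C': { 'y' }
The grammar is NOT LL(1).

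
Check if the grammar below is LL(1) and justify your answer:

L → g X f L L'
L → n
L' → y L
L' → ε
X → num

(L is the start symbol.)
Relevant sets:
  FOLLOW(L') = { $, 'y' }

For L:
  PREDICT(L → g X f L L') = { 'g' }
  PREDICT(L → n) = { 'n' }
For L':
  PREDICT(L' → y L) = { 'y' }
  PREDICT(L' → ε) = { $, 'y' }
X has a single production, so nothing to check there.

Conflict found: Predict set conflict for L': { 'y' }
The grammar is NOT LL(1).

Answer: No. Predict set conflict for L': { 'y' }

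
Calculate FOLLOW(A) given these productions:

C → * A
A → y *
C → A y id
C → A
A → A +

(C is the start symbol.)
To compute FOLLOW(A), find every occurrence of A on a right-hand side N → α A β: add FIRST(β) \ {ε}, and if β is empty or nullable also add FOLLOW(N). Iterate to a fixed point.

In C → * A: A is at the end, add FOLLOW(C)
In C → A y id: A is followed by y id, add FIRST(y id) \ {ε} = { 'y' }
In C → A: A is at the end, add FOLLOW(C)
In A → A +: A is followed by '+', add FIRST('+') \ {ε} = { '+' }

The FOLLOW sets referred to above (computed the same way, to a fixed point):
  FOLLOW(C) = { $ }

Taking the union: FOLLOW(A) = { $, '+', 'y' }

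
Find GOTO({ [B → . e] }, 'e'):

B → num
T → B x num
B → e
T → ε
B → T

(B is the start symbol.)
{ [B → e .] }

GOTO(I, 'e') = CLOSURE({ [A → αX.β] : [A → α.Xβ] ∈ I, X = 'e' })

Items with dot before 'e', with the dot advanced:
  [B → . e] → [B → e .]
Closure adds nothing (no advanced item has the dot before a non-terminal).

GOTO = { [B → e .] }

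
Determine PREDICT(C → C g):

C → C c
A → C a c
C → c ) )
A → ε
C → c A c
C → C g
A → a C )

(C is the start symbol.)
{ 'c' }

PREDICT(C → C g) = (FIRST(RHS) \ {ε}) ∪ (FOLLOW(C) if ε ∈ FIRST(RHS), i.e. RHS ⇒* ε)
FIRST(C) = { 'c' }
FIRST(C g) = { 'c' }
ε ∉ FIRST(C g), so FOLLOW(C) is not added.
PREDICT(C → C g) = { 'c' }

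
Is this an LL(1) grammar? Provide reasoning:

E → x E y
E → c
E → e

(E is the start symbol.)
For E:
  PREDICT(E → x E y) = { 'x' }
  PREDICT(E → c) = { 'c' }
  PREDICT(E → e) = { 'e' }

All predict sets are disjoint. The grammar IS LL(1).

Answer: Yes, the grammar is LL(1).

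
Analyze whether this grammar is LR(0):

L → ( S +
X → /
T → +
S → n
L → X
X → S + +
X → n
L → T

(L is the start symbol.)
No. Reduce-reduce conflict: [S → n .] and [X → n .]

A grammar is LR(0) if no state in the canonical LR(0) collection has:
  - both a shift item (dot before a terminal) and a complete item (shift-reduce conflict), or
  - two or more complete items (reduce-reduce conflict; the accept item [L' → L .] counts as a complete item here).

Augment with L' → L and build the canonical LR(0) collection (I0 = CLOSURE({[L' → . L]}), then GOTO on every symbol after a dot until no new states appear). It has 14 states:
  I0: { [L → . ( S +], [L → . T], [L → . X], [L' → . L], [S → . n], [T → . +], [X → . /], [X → . S + +], [X → . n] }  — shift
  I1: { [L → ( . S +], [S → . n] }  — shift
  I2: { [T → + .] }  — reduce
  I3: { [X → / .] }  — reduce
  I4: { [L' → L .] }  — accept
  I5: { [X → S . + +] }  — shift
  I6: { [L → T .] }  — reduce
  I7: { [L → X .] }  — reduce
  I8: { [S → n .], [X → n .] }  — 2 reduces
  I9: { [X → S + . +] }  — shift
  I10: { [X → S + + .] }  — reduce
  I11: { [L → ( S . +] }  — shift
  I12: { [S → n .] }  — reduce
  I13: { [L → ( S + .] }  — reduce

Conflict in state I8:
  Reduce-reduce conflict: [S → n .] and [X → n .]
So the grammar is NOT LR(0).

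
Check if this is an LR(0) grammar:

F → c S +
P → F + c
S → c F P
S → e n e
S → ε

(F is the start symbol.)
No. Shift-reduce conflict between [S → .] and [S → . c F P]

A grammar is LR(0) if no state in the canonical LR(0) collection has:
  - both a shift item (dot before a terminal) and a complete item (shift-reduce conflict), or
  - two or more complete items (reduce-reduce conflict; the accept item [F' → F .] counts as a complete item here).

Augment with F' → F and build the canonical LR(0) collection (I0 = CLOSURE({[F' → . F]}), then GOTO on every symbol after a dot until no new states appear). It has 14 states:
  I0: { [F → . c S +], [F' → . F] }  — shift
  I1: { [F' → F .] }  — accept
  I2: { [F → c . S +], [S → . c F P], [S → . e n e], [S → .] }  — shift, reduce
  I3: { [F → c S . +] }  — shift
  I4: { [F → . c S +], [S → c . F P] }  — shift
  I5: { [S → e . n e] }  — shift
  I6: { [S → e n . e] }  — shift
  I7: { [S → e n e .] }  — reduce
  I8: { [F → . c S +], [P → . F + c], [S → c F . P] }  — shift
  I9: { [P → F . + c] }  — shift
  I10: { [S → c F P .] }  — reduce
  I11: { [P → F + . c] }  — shift
  I12: { [P → F + c .] }  — reduce
  I13: { [F → c S + .] }  — reduce

Conflict in state I2:
  Shift-reduce conflict between [S → .] and [S → . c F P]
So the grammar is NOT LR(0).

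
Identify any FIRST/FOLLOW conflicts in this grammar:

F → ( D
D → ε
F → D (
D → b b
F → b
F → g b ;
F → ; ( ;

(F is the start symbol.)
A FIRST/FOLLOW conflict occurs when a non-terminal N has a nullable alternative N → β (β ⇒* ε) and another alternative N → α with FIRST(α) ∩ FOLLOW(N) ≠ ∅: on such a lookahead the parser cannot decide between expanding α and letting N vanish via β.

Nullable non-terminals: D.

D: nullable alternative(s) D → ε; FOLLOW(D) = { $, '(' }
  D → ε: FIRST \ {ε} = { } — this is the only nullable alternative, skip
  D → b b: FIRST \ {ε} = { 'b' } — disjoint from FOLLOW(D)

F has no nullable alternative, so no FIRST/FOLLOW check is needed there.

No FIRST/FOLLOW conflicts found.

Answer: No FIRST/FOLLOW conflicts.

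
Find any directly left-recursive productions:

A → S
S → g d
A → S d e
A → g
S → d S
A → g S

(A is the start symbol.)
No direct left recursion

Direct left recursion occurs when N → N α for some non-terminal N (the right-hand side begins with the left-hand side itself).

A → S: starts with S
S → g d: starts with g
A → S d e: starts with S
A → g: starts with g
S → d S: starts with d
A → g S: starts with g

No direct left recursion found.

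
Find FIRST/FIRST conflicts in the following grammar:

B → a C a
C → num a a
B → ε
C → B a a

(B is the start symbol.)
A FIRST/FIRST conflict occurs when two productions N → α and N → β for the same non-terminal have FIRST(α) ∩ FIRST(β) ≠ ∅ (with ε ∈ FIRST of a nullable right-hand side, so two nullable alternatives also conflict).

FIRST sets of the non-terminals at (or reachable through a nullable prefix from) the front of some alternative:
  FIRST(B) = { 'a', ε }

Productions for B:
  B → a C a: FIRST = { 'a' }
  B → ε: FIRST = { ε }
Productions for C:
  C → num a a: FIRST = { 'num' }
  C → B a a: FIRST = { 'a' }

All alternatives of each non-terminal have pairwise disjoint FIRST sets.

Answer: No FIRST/FIRST conflicts.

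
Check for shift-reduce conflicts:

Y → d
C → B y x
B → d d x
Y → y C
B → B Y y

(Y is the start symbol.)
A shift-reduce conflict occurs when an LR(0) state has both:
  - a complete (reduce) item [A → α .] (dot at the end), and
  - a shift item [B → β . c γ] (dot before a terminal).

Augment with Y' → Y and build the canonical LR(0) collection (I0 = CLOSURE({[Y' → . Y]}), then GOTO on every symbol after a dot until no new states appear). It has 13 states:
  I0: { [Y → . d], [Y → . y C], [Y' → . Y] }  — shift
  I1: { [Y' → Y .] }  — accept
  I2: { [Y → d .] }  — reduce
  I3: { [B → . B Y y], [B → . d d x], [C → . B y x], [Y → y . C] }  — shift
  I4: { [B → B . Y y], [C → B . y x], [Y → . d], [Y → . y C] }  — shift
  I5: { [Y → y C .] }  — reduce
  I6: { [B → d . d x] }  — shift
  I7: { [B → d d . x] }  — shift
  I8: { [B → d d x .] }  — reduce
  I9: { [B → B Y . y] }  — shift
  I10: { [B → . B Y y], [B → . d d x], [C → . B y x], [C → B y . x], [Y → y . C] }  — shift
  I11: { [C → B y x .] }  — reduce
  I12: { [B → B Y y .] }  — reduce

No state contains both a complete item and a shift item.

Answer: No shift-reduce conflicts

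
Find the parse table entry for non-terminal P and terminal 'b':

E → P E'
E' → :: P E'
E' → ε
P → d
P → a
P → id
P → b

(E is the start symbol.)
To find M[P, 'b'], we find productions for P where 'b' is in the predict set (PREDICT(N → α) = (FIRST(α) \ {ε}) ∪ (FOLLOW(N) if α ⇒* ε)).

P → d: PREDICT = { 'd' }
P → a: PREDICT = { 'a' }
P → id: PREDICT = { 'id' }
P → b: PREDICT = { 'b' }
  'b' is in predict set, so this production goes in M[P, 'b']

M[P, 'b'] = P → b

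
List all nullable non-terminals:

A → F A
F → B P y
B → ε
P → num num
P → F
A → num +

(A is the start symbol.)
A non-terminal is nullable if it can derive ε (the empty string): either it has an ε-production, or it has a production whose right-hand side consists entirely of nullable non-terminals.

ε-productions: B → ε
So B is immediately nullable.
No further non-terminal can be added: every production for the remaining non-terminals contains a terminal or a non-nullable non-terminal.
Nullable = { 'B' }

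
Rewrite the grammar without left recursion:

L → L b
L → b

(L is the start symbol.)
L → b L'
L' → b L'
L' → ε

L is directly left-recursive. The standard transformation for
  A → A α₁ | ... | A α_m | β₁ | ... | β_n
is
  A  → β₁ A' | ... | β_n A'
  A' → α₁ A' | ... | α_m A' | ε

L → b becomes L → b L'
L → L b becomes L' → b L'
Add L' → ε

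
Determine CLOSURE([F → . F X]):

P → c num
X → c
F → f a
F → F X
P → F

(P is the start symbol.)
{ [F → . F X], [F → . f a] }

Start with: [F → . F X]
  [F → . F X] has the dot before F: add [F → . f a]
No further items can be added.

CLOSURE = { [F → . F X], [F → . f a] }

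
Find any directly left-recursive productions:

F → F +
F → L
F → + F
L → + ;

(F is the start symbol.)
Yes, F is left-recursive

F → F +: LEFT RECURSIVE (starts with F)
F → L: starts with L
F → + F: starts with '+'
L → + ;: starts with '+'

The grammar has direct left recursion on: F.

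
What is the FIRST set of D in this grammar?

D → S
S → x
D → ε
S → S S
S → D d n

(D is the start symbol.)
{ 'd', 'x', ε }

FIRST sets of the other non-terminals involved (by the same procedure, iterated to a fixed point):
  FIRST(S) = { 'd', 'x' }

From D → S:
  - S is a non-terminal: add FIRST(S) \ {ε} = { 'd', 'x' }
    S is not nullable, so stop
From D → ε:
  - ε-production, so ε ∈ FIRST(D)

Collecting: FIRST(D) = { 'd', 'x', ε }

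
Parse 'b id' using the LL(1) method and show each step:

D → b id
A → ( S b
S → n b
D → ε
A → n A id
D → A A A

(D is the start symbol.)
LL(1) parsing maintains a stack (initially the start symbol over $) and the input. At each step: if the stack top is a terminal, match it against the current input token; if it is a non-terminal N, replace it with the RHS of M[N, lookahead] (the unique production whose predict set contains the lookahead).

Stack is shown with the top on the left.

Stack   Input   Action
----------------------
D $     b id $  output D → b id
b id $  b id $  match 'b'
id $    id $    match 'id'
$       $       accept

The string is accepted.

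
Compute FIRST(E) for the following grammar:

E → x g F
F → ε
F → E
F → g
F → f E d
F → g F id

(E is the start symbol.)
To compute FIRST(E), examine every production with E on the left-hand side, reading each right-hand side left to right until a non-nullable symbol is reached.

From E → x g F:
  - x is a terminal: add 'x' and stop

Collecting: FIRST(E) = { 'x' }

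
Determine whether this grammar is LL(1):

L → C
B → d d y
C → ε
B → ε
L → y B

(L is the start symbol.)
Yes, the grammar is LL(1).

A grammar is LL(1) if for each non-terminal N with multiple productions, the predict sets of those productions are pairwise disjoint, where PREDICT(N → α) = (FIRST(α) \ {ε}) ∪ (FOLLOW(N) if α ⇒* ε).

Relevant sets:
  FIRST(C) = { ε }
  FOLLOW(L) = { $ }
  FOLLOW(B) = { $ }

For L:
  PREDICT(L → C) = { $ }
  PREDICT(L → y B) = { 'y' }
For B:
  PREDICT(B → d d y) = { 'd' }
  PREDICT(B → ε) = { $ }
C has a single production, so nothing to check there.

All predict sets are disjoint. The grammar IS LL(1).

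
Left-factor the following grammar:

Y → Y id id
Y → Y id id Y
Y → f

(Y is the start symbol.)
Y → Y id id Y'
Y' → ε
Y' → Y
Y → f

Left-factoring transforms A → αβ₁ | αβ₂ into A → αA' and A' → β₁ | β₂
(α is the longest common prefix among the alternatives). Repeat until
no nonterminal has two alternatives with a common prefix.

Round 1: Y has alternatives sharing prefix 'Y id id'. Introduce Y': Y → Y id id Y'
  Add: Y' → ε
  Add: Y' → Y

No remaining common prefixes — done.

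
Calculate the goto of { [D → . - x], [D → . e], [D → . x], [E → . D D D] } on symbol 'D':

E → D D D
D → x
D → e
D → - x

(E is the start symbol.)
{ [D → . - x], [D → . e], [D → . x], [E → D . D D] }

GOTO(I, 'D') = CLOSURE({ [A → αX.β] : [A → α.Xβ] ∈ I, X = 'D' })

Items with dot before 'D', with the dot advanced:
  [E → . D D D] → [E → D . D D]
Closure of the advanced items:
  [E → D . D D] has the dot before D: add [D → . x], [D → . e], [D → . - x]

GOTO = { [D → . - x], [D → . e], [D → . x], [E → D . D D] }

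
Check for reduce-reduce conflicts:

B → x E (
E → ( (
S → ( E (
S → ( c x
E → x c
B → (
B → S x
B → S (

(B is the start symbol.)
A reduce-reduce conflict occurs when an LR(0) state has two complete items [A → α .] and [B → β .] — both call for a reduction, and with no lookahead the parser cannot choose between them.

Augment with B' → B and build the canonical LR(0) collection (I0 = CLOSURE({[B' → . B]}), then GOTO on every symbol after a dot until no new states appear). It has 17 states:
  I0: { [B → . (], [B → . S (], [B → . S x], [B → . x E (], [B' → . B], [S → . ( E (], [S → . ( c x] }  — shift
  I1: { [B → ( .], [E → . ( (], [E → . x c], [S → ( . E (], [S → ( . c x] }  — shift, reduce
  I2: { [B' → B .] }  — accept
  I3: { [B → S . (], [B → S . x] }  — shift
  I4: { [B → x . E (], [E → . ( (], [E → . x c] }  — shift
  I5: { [E → ( . (] }  — shift
  I6: { [B → x E . (] }  — shift
  I7: { [E → x . c] }  — shift
  I8: { [E → x c .] }  — reduce
  I9: { [B → x E ( .] }  — reduce
  I10: { [E → ( ( .] }  — reduce
  I11: { [B → S ( .] }  — reduce
  I12: { [B → S x .] }  — reduce
  I13: { [S → ( E . (] }  — shift
  I14: { [S → ( c . x] }  — shift
  I15: { [S → ( c x .] }  — reduce
  I16: { [S → ( E ( .] }  — reduce

No state contains more than one complete item.

Answer: No reduce-reduce conflicts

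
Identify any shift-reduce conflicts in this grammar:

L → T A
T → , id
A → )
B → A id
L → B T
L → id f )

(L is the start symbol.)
No shift-reduce conflicts

A shift-reduce conflict occurs when an LR(0) state has both:
  - a complete (reduce) item [A → α .] (dot at the end), and
  - a shift item [B → β . c γ] (dot before a terminal).

Augment with L' → L and build the canonical LR(0) collection (I0 = CLOSURE({[L' → . L]}), then GOTO on every symbol after a dot until no new states appear). It has 14 states:
  I0: { [A → . )], [B → . A id], [L → . B T], [L → . T A], [L → . id f )], [L' → . L], [T → . , id] }  — shift
  I1: { [A → ) .] }  — reduce
  I2: { [T → , . id] }  — shift
  I3: { [B → A . id] }  — shift
  I4: { [L → B . T], [T → . , id] }  — shift
  I5: { [L' → L .] }  — accept
  I6: { [A → . )], [L → T . A] }  — shift
  I7: { [L → id . f )] }  — shift
  I8: { [L → id f . )] }  — shift
  I9: { [L → id f ) .] }  — reduce
  I10: { [L → T A .] }  — reduce
  I11: { [L → B T .] }  — reduce
  I12: { [B → A id .] }  — reduce
  I13: { [T → , id .] }  — reduce

No state contains both a complete item and a shift item.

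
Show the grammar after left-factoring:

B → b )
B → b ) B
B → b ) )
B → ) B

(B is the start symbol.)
B → b ) B'
B' → ε
B' → B
B' → )
B → ) B

Left-factoring transforms A → αβ₁ | αβ₂ into A → αA' and A' → β₁ | β₂
(α is the longest common prefix among the alternatives). Repeat until
no nonterminal has two alternatives with a common prefix.

Round 1: B has alternatives sharing prefix 'b )'. Introduce B': B → b ) B'
  Add: B' → ε
  Add: B' → B
  Add: B' → )

No remaining common prefixes — done.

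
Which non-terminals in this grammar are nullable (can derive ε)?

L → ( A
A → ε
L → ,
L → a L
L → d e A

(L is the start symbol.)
{ 'A' }

A non-terminal is nullable if it can derive ε (the empty string): either it has an ε-production, or it has a production whose right-hand side consists entirely of nullable non-terminals.

ε-productions: A → ε
So A is immediately nullable.
No further non-terminal can be added: every production for the remaining non-terminals contains a terminal or a non-nullable non-terminal.
Nullable = { 'A' }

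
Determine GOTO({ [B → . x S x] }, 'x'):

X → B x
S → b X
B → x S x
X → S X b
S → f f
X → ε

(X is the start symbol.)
{ [B → x . S x], [S → . b X], [S → . f f] }

GOTO(I, 'x') = CLOSURE({ [A → αX.β] : [A → α.Xβ] ∈ I, X = 'x' })

Items with dot before 'x', with the dot advanced:
  [B → . x S x] → [B → x . S x]
Closure of the advanced items:
  [B → x . S x] has the dot before S: add [S → . b X], [S → . f f]

GOTO = { [B → x . S x], [S → . b X], [S → . f f] }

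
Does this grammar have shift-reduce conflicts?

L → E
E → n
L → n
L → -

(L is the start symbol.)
No shift-reduce conflicts

A shift-reduce conflict occurs when an LR(0) state has both:
  - a complete (reduce) item [A → α .] (dot at the end), and
  - a shift item [B → β . c γ] (dot before a terminal).

Augment with L' → L and build the canonical LR(0) collection (I0 = CLOSURE({[L' → . L]}), then GOTO on every symbol after a dot until no new states appear). It has 5 states:
  I0: { [E → . n], [L → . -], [L → . E], [L → . n], [L' → . L] }  — shift
  I1: { [L → - .] }  — reduce
  I2: { [L → E .] }  — reduce
  I3: { [L' → L .] }  — accept
  I4: { [E → n .], [L → n .] }  — 2 reduces

No state contains both a complete item and a shift item.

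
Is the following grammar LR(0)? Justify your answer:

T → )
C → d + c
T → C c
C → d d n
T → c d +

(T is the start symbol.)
A grammar is LR(0) if no state in the canonical LR(0) collection has:
  - both a shift item (dot before a terminal) and a complete item (shift-reduce conflict), or
  - two or more complete items (reduce-reduce conflict; the accept item [T' → T .] counts as a complete item here).

Augment with T' → T and build the canonical LR(0) collection (I0 = CLOSURE({[T' → . T]}), then GOTO on every symbol after a dot until no new states appear). It has 13 states:
  I0: { [C → . d + c], [C → . d d n], [T → . )], [T → . C c], [T → . c d +], [T' → . T] }  — shift
  I1: { [T → ) .] }  — reduce
  I2: { [T → C . c] }  — shift
  I3: { [T' → T .] }  — accept
  I4: { [T → c . d +] }  — shift
  I5: { [C → d . + c], [C → d . d n] }  — shift
  I6: { [C → d + . c] }  — shift
  I7: { [C → d d . n] }  — shift
  I8: { [C → d d n .] }  — reduce
  I9: { [C → d + c .] }  — reduce
  I10: { [T → c d . +] }  — shift
  I11: { [T → c d + .] }  — reduce
  I12: { [T → C c .] }  — reduce

Every state is either a pure shift/goto state or contains exactly one complete item and nothing to shift — no conflicts. The grammar is LR(0).

Answer: Yes, the grammar is LR(0)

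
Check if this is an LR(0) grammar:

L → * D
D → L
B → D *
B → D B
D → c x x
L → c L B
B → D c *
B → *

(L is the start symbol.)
No. Shift-reduce conflict between [B → * .] and [D → . c x x]

A grammar is LR(0) if no state in the canonical LR(0) collection has:
  - both a shift item (dot before a terminal) and a complete item (shift-reduce conflict), or
  - two or more complete items (reduce-reduce conflict; the accept item [L' → L .] counts as a complete item here).

Augment with L' → L and build the canonical LR(0) collection (I0 = CLOSURE({[L' → . L]}), then GOTO on every symbol after a dot until no new states appear). It has 17 states:
  I0: { [L → . * D], [L → . c L B], [L' → . L] }  — shift
  I1: { [D → . L], [D → . c x x], [L → * . D], [L → . * D], [L → . c L B] }  — shift
  I2: { [L' → L .] }  — accept
  I3: { [L → . * D], [L → . c L B], [L → c . L B] }  — shift
  I4: { [B → . *], [B → . D *], [B → . D B], [B → . D c *], [D → . L], [D → . c x x], [L → . * D], [L → . c L B], [L → c L . B] }  — shift
  I5: { [B → * .], [D → . L], [D → . c x x], [L → * . D], [L → . * D], [L → . c L B] }  — shift, reduce
  I6: { [L → c L B .] }  — reduce
  I7: { [B → . *], [B → . D *], [B → . D B], [B → . D c *], [B → D . *], [B → D . B], [B → D . c *], [D → . L], [D → . c x x], [L → . * D], [L → . c L B] }  — shift
  I8: { [D → L .] }  — reduce
  I9: { [D → c . x x], [L → . * D], [L → . c L B], [L → c . L B] }  — shift
  I10: { [D → c x . x] }  — shift
  I11: { [D → c x x .] }  — reduce
  I12: { [B → * .], [B → D * .], [D → . L], [D → . c x x], [L → * . D], [L → . * D], [L → . c L B] }  — shift, 2 reduces
  I13: { [B → D B .] }  — reduce
  I14: { [B → D c . *], [D → c . x x], [L → . * D], [L → . c L B], [L → c . L B] }  — shift
  I15: { [B → D c * .], [D → . L], [D → . c x x], [L → * . D], [L → . * D], [L → . c L B] }  — shift, reduce
  I16: { [L → * D .] }  — reduce

Conflict in state I5:
  Shift-reduce conflict between [B → * .] and [D → . c x x]
So the grammar is NOT LR(0).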